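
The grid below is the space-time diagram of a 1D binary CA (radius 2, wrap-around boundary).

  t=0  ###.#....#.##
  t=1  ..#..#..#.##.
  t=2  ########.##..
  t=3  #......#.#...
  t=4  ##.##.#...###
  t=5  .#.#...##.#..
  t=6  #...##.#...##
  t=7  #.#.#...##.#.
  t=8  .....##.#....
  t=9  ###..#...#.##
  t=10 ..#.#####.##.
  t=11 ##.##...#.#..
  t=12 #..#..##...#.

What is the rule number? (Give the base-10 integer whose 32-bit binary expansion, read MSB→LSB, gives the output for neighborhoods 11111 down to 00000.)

818285525

  #####|.  b31=0 t=0,i=0
  ####.|.  b30=0 t=0,i=1
  ###.#|#  b29=1 t=0,i=2
  ###..|#  b28=1 t=6,i=0
  ##.##|.  b27=0 t=2,i=8
  ##.#.|.  b26=0 t=0,i=3
  ##..#|.  b25=0 t=2,i=11
  ##...|.  b24=0 t=1,i=12
  #.###|#  b23=1 t=0,i=11
  #.##.|#  b22=1 t=1,i=10
  #.#.#|.  b21=0 t=7,i=0
  #.#..|.  b20=0 t=0,i=4
  #..##|.  b19=0 t=2,i=12
  #..#.|#  b18=1 t=1,i=4
  #...#|#  b17=1 t=1,i=0
  #....|.  b16=0 t=0,i=6
  .####|.  b15=0 t=0,i=12
  .###.|.  b14=0 t=6,i=12
  .##.#|.  b13=0 t=4,i=4
  .##..|.  b12=0 t=1,i=11
  .#.##|#  b11=1 t=0,i=10
  .#.#.|.  b10=0 t=3,i=8
  .#..#|#  b9=1 t=1,i=3
  .#...|#  b8=1 t=0,i=5
  ..###|#  b7=1 t=2,i=0
  ..##.|#  b6=1 t=5,i=7
  ..#.#|.  b5=0 t=0,i=9
  ..#..|#  b4=1 t=1,i=2
  ...##|.  b3=0 t=4,i=9
  ...#.|#  b2=1 t=0,i=8
  ....#|.  b1=0 t=0,i=7
  .....|#  b0=1 t=3,i=3
  bits 00110000110001100000101111010101 = 818285525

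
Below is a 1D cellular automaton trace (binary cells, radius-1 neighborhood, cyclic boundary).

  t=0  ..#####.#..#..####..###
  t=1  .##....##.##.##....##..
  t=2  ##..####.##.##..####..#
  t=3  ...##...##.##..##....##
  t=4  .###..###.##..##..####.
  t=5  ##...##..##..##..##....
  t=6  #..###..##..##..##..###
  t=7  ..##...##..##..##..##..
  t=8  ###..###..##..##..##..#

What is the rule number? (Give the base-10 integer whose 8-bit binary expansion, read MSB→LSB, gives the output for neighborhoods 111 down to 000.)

  ###|.  b7=0 t=0,i=3
  ##.|.  b6=0 t=0,i=6
  #.#|#  b5=1 t=0,i=7
  #..|.  b4=0 t=0,i=0
  .##|#  b3=1 t=0,i=2
  .#.|#  b2=1 t=0,i=8
  ..#|#  b1=1 t=0,i=1
  ...|#  b0=1 t=1,i=4
  bits 00101111 = 47

47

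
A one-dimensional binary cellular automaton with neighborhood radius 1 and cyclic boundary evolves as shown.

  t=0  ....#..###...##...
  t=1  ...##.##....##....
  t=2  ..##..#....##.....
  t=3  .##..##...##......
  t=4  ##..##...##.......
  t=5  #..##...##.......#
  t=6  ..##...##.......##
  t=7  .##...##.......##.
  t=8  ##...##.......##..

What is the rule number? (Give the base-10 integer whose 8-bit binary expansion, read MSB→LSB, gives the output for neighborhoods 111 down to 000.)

  ###|.  b7=0 t=0,i=8
  ##.|.  b6=0 t=0,i=9
  #.#|.  b5=0 t=1,i=5
  #..|.  b4=0 t=0,i=5
  .##|#  b3=1 t=0,i=7
  .#.|#  b2=1 t=0,i=4
  ..#|#  b1=1 t=0,i=3
  ...|.  b0=0 t=0,i=0
  bits 00001110 = 14

14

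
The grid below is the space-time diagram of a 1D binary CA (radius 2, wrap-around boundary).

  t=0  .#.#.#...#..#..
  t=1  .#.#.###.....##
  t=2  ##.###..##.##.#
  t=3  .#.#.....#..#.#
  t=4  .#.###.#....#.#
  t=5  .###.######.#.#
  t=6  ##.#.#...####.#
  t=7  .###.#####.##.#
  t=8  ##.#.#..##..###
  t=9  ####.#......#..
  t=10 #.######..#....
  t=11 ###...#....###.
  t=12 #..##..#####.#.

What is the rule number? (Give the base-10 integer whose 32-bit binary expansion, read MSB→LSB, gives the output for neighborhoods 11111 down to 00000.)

1706240426

  nb #####: next=.  (t=5,i=7, bit31=0)
  nb ####.: next=#  (t=5,i=9, bit30=1)
  nb ###.#: next=#  (t=2,i=1, bit29=1)
  nb ###..: next=.  (t=1,i=7, bit28=0)
  nb ##.##: next=.  (t=2,i=2, bit27=0)
  nb ##.#.: next=#  (t=1,i=0, bit26=1)
  nb ##..#: next=.  (t=2,i=6, bit25=0)
  nb ##...: next=#  (t=1,i=8, bit24=1)
  nb #.###: next=#  (t=1,i=5, bit23=1)
  nb #.##.: next=.  (t=2,i=11, bit22=0)
  nb #.#.#: next=#  (t=0,i=3, bit21=1)
  nb #.#..: next=#  (t=0,i=5, bit20=1)
  nb #..##: next=.  (t=2,i=7, bit19=0)
  nb #..#.: next=.  (t=0,i=11, bit18=0)
  nb #...#: next=#  (t=0,i=7, bit17=1)
  nb #....: next=#  (t=1,i=9, bit16=1)
  nb .####: next=.  (t=5,i=6, bit15=0)
  nb .###.: next=.  (t=1,i=6, bit14=0)
  nb .##.#: next=#  (t=1,i=14, bit13=1)
  nb .##..: next=.  (t=8,i=9, bit12=0)
  nb .#.##: next=#  (t=1,i=4, bit11=1)
  nb .#.#.: next=.  (t=0,i=2, bit10=0)
  nb .#..#: next=.  (t=0,i=10, bit9=0)
  nb .#...: next=#  (t=0,i=6, bit8=1)
  nb ..###: next=#  (t=6,i=9, bit7=1)
  nb ..##.: next=.  (t=1,i=13, bit6=0)
  nb ..#.#: next=#  (t=0,i=1, bit5=1)
  nb ..#..: next=.  (t=0,i=9, bit4=0)
  nb ...##: next=#  (t=1,i=12, bit3=1)
  nb ...#.: next=.  (t=0,i=0, bit2=0)
  nb ....#: next=#  (t=1,i=11, bit1=1)
  nb .....: next=.  (t=1,i=10, bit0=0)
  bits 01100101101100110010100110101010 = 1706240426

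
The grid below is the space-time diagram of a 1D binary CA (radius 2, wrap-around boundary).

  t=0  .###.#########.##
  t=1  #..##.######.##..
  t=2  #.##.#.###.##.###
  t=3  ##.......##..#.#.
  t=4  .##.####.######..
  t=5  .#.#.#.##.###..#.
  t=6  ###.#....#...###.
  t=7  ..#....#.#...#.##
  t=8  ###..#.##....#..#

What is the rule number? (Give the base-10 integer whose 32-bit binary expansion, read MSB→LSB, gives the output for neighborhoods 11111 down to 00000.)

  ##### -> #   bit 31 = 1  t=0,i=7
  ####. -> .   bit 30 = 0  t=0,i=12
  ###.# -> #   bit 29 = 1  t=0,i=3
  ###.. -> .   bit 28 = 0  t=4,i=14
  ##.## -> #   bit 27 = 1  t=0,i=0
  ##.#. -> .   bit 26 = 0  t=2,i=4
  ##..# -> #   bit 25 = 1  t=1,i=15
  ##... -> #   bit 24 = 1  t=3,i=2
  #.### -> .   bit 23 = 0  t=0,i=1
  #.##. -> .   bit 22 = 0  t=0,i=15
  #.#.# -> .   bit 21 = 0  t=2,i=5
  #.#.. -> .   bit 20 = 0  t=6,i=4
  #..## -> #   bit 19 = 1  t=1,i=2
  #..#. -> #   bit 18 = 1  t=1,i=16
  #...# -> .   bit 17 = 0  t=4,i=16
  #.... -> .   bit 16 = 0  t=3,i=3
  .#### -> #   bit 15 = 1  t=0,i=6
  .###. -> .   bit 14 = 0  t=0,i=2
  .##.# -> .   bit 13 = 0  t=0,i=16
  .##.. -> #   bit 12 = 1  t=1,i=14
  .#.## -> .   bit 11 = 0  t=2,i=6
  .#.#. -> #   bit 10 = 1  t=3,i=14
  .#..# -> .   bit 9 = 0  t=1,i=1
  .#... -> .   bit 8 = 0  t=6,i=5
  ..### -> #   bit 7 = 1  t=6,i=13
  ..##. -> #   bit 6 = 1  t=1,i=3
  ..#.# -> #   bit 5 = 1  t=3,i=13
  ..#.. -> #   bit 4 = 1  t=1,i=0
  ...## -> .   bit 3 = 0  t=3,i=8
  ...#. -> .   bit 2 = 0  t=6,i=8
  ....# -> #   bit 1 = 1  t=3,i=7
  ..... -> #   bit 0 = 1  t=3,i=4
  bits 10101011000011001001010011110011 = 2869728499

2869728499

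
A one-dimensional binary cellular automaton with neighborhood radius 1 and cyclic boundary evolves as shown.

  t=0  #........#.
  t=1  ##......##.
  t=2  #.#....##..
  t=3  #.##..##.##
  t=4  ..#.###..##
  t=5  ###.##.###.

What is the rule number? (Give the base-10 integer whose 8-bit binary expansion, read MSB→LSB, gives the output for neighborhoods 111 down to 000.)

  [7] ### => #  t=3,i=10
  [6] ##. => .  t=1,i=1
  [5] #.# => .  t=0,i=10
  [4] #.. => #  t=0,i=1
  [3] .## => #  t=1,i=0
  [2] .#. => #  t=0,i=0
  [1] ..# => #  t=0,i=8
  [0] ... => .  t=0,i=2
  bits 10011110 = 158

158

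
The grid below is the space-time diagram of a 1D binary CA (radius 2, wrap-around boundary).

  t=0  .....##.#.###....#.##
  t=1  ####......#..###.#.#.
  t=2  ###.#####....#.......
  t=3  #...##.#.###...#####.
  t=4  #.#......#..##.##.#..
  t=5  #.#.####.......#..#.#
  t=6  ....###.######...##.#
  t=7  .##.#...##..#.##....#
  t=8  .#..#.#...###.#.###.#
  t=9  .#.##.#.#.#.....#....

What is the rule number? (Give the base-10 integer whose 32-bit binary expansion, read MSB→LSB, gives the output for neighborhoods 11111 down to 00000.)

  #####|.  b31=0 t=2,i=6
  ####.|#  b30=1 t=1,i=2
  ###.#|.  b29=0 t=1,i=15
  ###..|.  b28=0 t=0,i=12
  ##.##|.  b27=0 t=2,i=3
  ##.#.|.  b26=0 t=0,i=7
  ##..#|#  b25=1 t=7,i=10
  ##...|#  b24=1 t=0,i=0
  #.###|#  b23=1 t=0,i=10
  #.##.|#  b22=1 t=0,i=19
  #.#.#|.  b21=0 t=0,i=8
  #.#..|#  b20=1 t=3,i=0
  #..##|.  b19=0 t=1,i=12
  #..#.|#  b18=1 t=4,i=20
  #...#|#  b17=1 t=3,i=2
  #....|#  b16=1 t=0,i=1
  .####|#  b15=1 t=1,i=1
  .###.|.  b14=0 t=0,i=11
  .##.#|.  b13=0 t=0,i=6
  .##..|.  b12=0 t=0,i=20
  .#.##|.  b11=0 t=0,i=9
  .#.#.|.  b10=0 t=1,i=18
  .#..#|.  b9=0 t=1,i=11
  .#...|.  b8=0 t=2,i=14
  ..###|#  b7=1 t=1,i=13
  ..##.|.  b6=0 t=0,i=5
  ..#.#|#  b5=1 t=0,i=17
  ..#..|.  b4=0 t=1,i=10
  ...##|.  b3=0 t=0,i=4
  ...#.|.  b2=0 t=0,i=16
  ....#|#  b1=1 t=0,i=3
  .....|#  b0=1 t=0,i=2
  bits 01000011110101111000000010100011 = 1138196643

1138196643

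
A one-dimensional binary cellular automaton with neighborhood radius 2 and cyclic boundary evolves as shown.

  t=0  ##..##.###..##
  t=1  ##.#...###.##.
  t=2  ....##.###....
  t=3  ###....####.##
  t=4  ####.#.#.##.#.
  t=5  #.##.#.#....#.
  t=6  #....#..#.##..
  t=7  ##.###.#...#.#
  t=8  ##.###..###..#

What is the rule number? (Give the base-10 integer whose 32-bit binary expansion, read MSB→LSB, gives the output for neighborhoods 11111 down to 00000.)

4054733207

  nb #####: next=#  (t=3,i=0, bit31=1)
  nb ####.: next=#  (t=0,i=0, bit30=1)
  nb ###.#: next=#  (t=1,i=9, bit29=1)
  nb ###..: next=#  (t=0,i=1, bit28=1)
  nb ##.##: next=.  (t=0,i=6, bit27=0)
  nb ##.#.: next=.  (t=1,i=2, bit26=0)
  nb ##..#: next=.  (t=0,i=2, bit25=0)
  nb ##...: next=#  (t=2,i=10, bit24=1)
  nb #.###: next=#  (t=0,i=7, bit23=1)
  nb #.##.: next=.  (t=1,i=0, bit22=0)
  nb #.#.#: next=#  (t=4,i=5, bit21=1)
  nb #.#..: next=.  (t=1,i=3, bit20=0)
  nb #..##: next=#  (t=0,i=3, bit19=1)
  nb #..#.: next=#  (t=6,i=7, bit18=1)
  nb #...#: next=#  (t=1,i=5, bit17=1)
  nb #....: next=.  (t=2,i=11, bit16=0)
  nb .####: next=.  (t=0,i=13, bit15=0)
  nb .###.: next=#  (t=0,i=8, bit14=1)
  nb .##.#: next=.  (t=0,i=5, bit13=0)
  nb .##..: next=#  (t=6,i=11, bit12=1)
  nb .#.##: next=.  (t=4,i=8, bit11=0)
  nb .#.#.: next=.  (t=4,i=6, bit10=0)
  nb .#..#: next=.  (t=6,i=6, bit9=0)
  nb .#...: next=#  (t=1,i=4, bit8=1)
  nb ..###: next=#  (t=0,i=12, bit7=1)
  nb ..##.: next=.  (t=0,i=4, bit6=0)
  nb ..#.#: next=.  (t=5,i=12, bit5=0)
  nb ..#..: next=#  (t=6,i=0, bit4=1)
  nb ...##: next=.  (t=1,i=6, bit3=0)
  nb ...#.: next=#  (t=5,i=11, bit2=1)
  nb ....#: next=#  (t=2,i=2, bit1=1)
  nb .....: next=#  (t=2,i=0, bit0=1)
  bits 11110001101011100101000110010111 = 4054733207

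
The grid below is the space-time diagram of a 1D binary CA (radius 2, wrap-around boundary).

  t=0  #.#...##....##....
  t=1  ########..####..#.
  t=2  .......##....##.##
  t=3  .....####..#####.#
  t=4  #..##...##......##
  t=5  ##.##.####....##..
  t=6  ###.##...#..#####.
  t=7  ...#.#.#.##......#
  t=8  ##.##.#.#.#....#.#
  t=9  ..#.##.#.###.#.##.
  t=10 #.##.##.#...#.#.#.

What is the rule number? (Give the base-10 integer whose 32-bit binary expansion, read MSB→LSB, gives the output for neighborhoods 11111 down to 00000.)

  nb #####: next=.  (t=1,i=2, bit31=0)
  nb ####.: next=.  (t=1,i=6, bit30=0)
  nb ###.#: next=.  (t=3,i=15, bit29=0)
  nb ###..: next=#  (t=1,i=7, bit28=1)
  nb ##.##: next=#  (t=2,i=15, bit27=1)
  nb ##.#.: next=#  (t=3,i=16, bit26=1)
  nb ##..#: next=#  (t=1,i=8, bit25=1)
  nb ##...: next=.  (t=0,i=8, bit24=0)
  nb #.###: next=.  (t=1,i=0, bit23=0)
  nb #.##.: next=.  (t=2,i=16, bit22=0)
  nb #.#.#: next=.  (t=7,i=5, bit21=0)
  nb #.#..: next=#  (t=0,i=2, bit20=1)
  nb #..##: next=.  (t=1,i=9, bit19=0)
  nb #..#.: next=.  (t=1,i=15, bit18=0)
  nb #...#: next=#  (t=0,i=4, bit17=1)
  nb #....: next=.  (t=0,i=9, bit16=0)
  nb .####: next=.  (t=1,i=1, bit15=0)
  nb .###.: next=.  (t=4,i=17, bit14=0)
  nb .##.#: next=#  (t=2,i=14, bit13=1)
  nb .##..: next=#  (t=0,i=7, bit12=1)
  nb .#.##: next=#  (t=1,i=17, bit11=1)
  nb .#.#.: next=#  (t=0,i=1, bit10=1)
  nb .#..#: next=#  (t=6,i=10, bit9=1)
  nb .#...: next=#  (t=0,i=3, bit8=1)
  nb ..###: next=.  (t=1,i=10, bit7=0)
  nb ..##.: next=#  (t=0,i=6, bit6=1)
  nb ..#.#: next=#  (t=0,i=0, bit5=1)
  nb ..#..: next=#  (t=6,i=9, bit4=1)
  nb ...##: next=#  (t=0,i=5, bit3=1)
  nb ...#.: next=.  (t=0,i=17, bit2=0)
  nb ....#: next=#  (t=0,i=10, bit1=1)
  nb .....: next=.  (t=2,i=2, bit0=0)
  bits 00011110000100100011111101111010 = 504512378

504512378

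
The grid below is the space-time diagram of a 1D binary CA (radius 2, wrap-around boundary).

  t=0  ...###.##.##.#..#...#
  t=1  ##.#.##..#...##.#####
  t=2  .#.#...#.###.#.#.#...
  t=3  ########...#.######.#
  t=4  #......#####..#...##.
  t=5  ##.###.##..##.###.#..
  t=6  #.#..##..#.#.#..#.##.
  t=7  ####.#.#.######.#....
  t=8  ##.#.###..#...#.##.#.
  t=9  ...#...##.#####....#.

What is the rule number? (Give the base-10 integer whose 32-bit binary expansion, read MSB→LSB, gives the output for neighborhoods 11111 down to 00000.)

993167351

  [31] ##### => .  t=1,i=18
  [30] ####. => .  t=1,i=0
  [29] ###.# => #  t=0,i=5
  [28] ###.. => #  t=3,i=7
  [27] ##.## => #  t=0,i=6
  [26] ##.#. => .  t=0,i=12
  [25] ##..# => #  t=1,i=7
  [24] ##... => #  t=3,i=8
  [23] #.### => .  t=1,i=16
  [22] #.##. => .  t=0,i=7
  [21] #.#.# => #  t=1,i=3
  [20] #.#.. => #  t=0,i=13
  [19] #..## => .  t=5,i=10
  [18] #..#. => .  t=0,i=15
  [17] #...# => #  t=0,i=1
  [16] #.... => .  t=2,i=19
  [15] .#### => #  t=1,i=17
  [14] .###. => .  t=0,i=4
  [13] .##.# => .  t=0,i=8
  [12] .##.. => .  t=1,i=6
  [11] .#.## => .  t=1,i=4
  [10] .#.#. => #  t=2,i=2
  [9] .#..# => #  t=0,i=14
  [8] .#... => #  t=0,i=0
  [7] ..### => #  t=0,i=3
  [6] ..##. => #  t=1,i=13
  [5] ..#.# => #  t=2,i=1
  [4] ..#.. => #  t=0,i=16
  [3] ...## => .  t=0,i=2
  [2] ...#. => #  t=0,i=19
  [1] ....# => #  t=2,i=20
  [0] ..... => #  t=4,i=3
  bits 00111011001100101000011111110111 = 993167351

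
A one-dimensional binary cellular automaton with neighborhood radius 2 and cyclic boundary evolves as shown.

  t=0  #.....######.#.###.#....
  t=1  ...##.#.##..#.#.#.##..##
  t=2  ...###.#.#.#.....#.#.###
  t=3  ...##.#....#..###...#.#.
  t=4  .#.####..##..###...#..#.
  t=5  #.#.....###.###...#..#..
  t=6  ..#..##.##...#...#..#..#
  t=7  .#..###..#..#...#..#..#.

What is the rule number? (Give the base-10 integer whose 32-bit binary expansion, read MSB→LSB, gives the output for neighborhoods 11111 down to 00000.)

2216458439

  #####|#  b31=1 t=0,i=8
  ####.|.  b30=0 t=0,i=10
  ###.#|.  b29=0 t=0,i=11
  ###..|.  b28=0 t=2,i=23
  ##.##|.  b27=0 t=5,i=11
  ##.#.|#  b26=1 t=0,i=12
  ##..#|.  b25=0 t=1,i=10
  ##...|.  b24=0 t=1,i=0
  #.###|.  b23=0 t=0,i=15
  #.##.|.  b22=0 t=1,i=8
  #.#.#|.  b21=0 t=0,i=13
  #.#..|#  b20=1 t=0,i=19
  #..##|#  b19=1 t=1,i=21
  #..#.|#  b18=1 t=1,i=11
  #...#|.  b17=0 t=1,i=1
  #....|.  b16=0 t=0,i=2
  .####|.  b15=0 t=0,i=7
  .###.|#  b14=1 t=0,i=16
  .##.#|#  b13=1 t=1,i=4
  .##..|#  b12=1 t=1,i=9
  .#.##|#  b11=1 t=0,i=14
  .#.#.|.  b10=0 t=1,i=13
  .#..#|.  b9=0 t=3,i=12
  .#...|.  b8=0 t=0,i=1
  ..###|#  b7=1 t=0,i=6
  ..##.|#  b6=1 t=1,i=3
  ..#.#|.  b5=0 t=1,i=12
  ..#..|.  b4=0 t=0,i=0
  ...##|.  b3=0 t=0,i=5
  ...#.|#  b2=1 t=0,i=23
  ....#|#  b1=1 t=0,i=4
  .....|#  b0=1 t=0,i=3
  bits 10000100000111000111100011000111 = 2216458439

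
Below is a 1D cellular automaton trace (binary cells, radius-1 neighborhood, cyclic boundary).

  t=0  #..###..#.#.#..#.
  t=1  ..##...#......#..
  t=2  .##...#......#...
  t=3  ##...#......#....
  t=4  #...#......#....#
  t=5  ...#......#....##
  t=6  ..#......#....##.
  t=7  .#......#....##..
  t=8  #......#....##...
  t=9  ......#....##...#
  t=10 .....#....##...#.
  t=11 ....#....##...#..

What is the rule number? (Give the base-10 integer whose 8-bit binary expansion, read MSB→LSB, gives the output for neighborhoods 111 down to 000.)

  ###|.  b7=0 t=0,i=4
  ##.|.  b6=0 t=0,i=5
  #.#|.  b5=0 t=0,i=9
  #..|.  b4=0 t=0,i=1
  .##|#  b3=1 t=0,i=3
  .#.|.  b2=0 t=0,i=0
  ..#|#  b1=1 t=0,i=2
  ...|.  b0=0 t=1,i=0
  bits 00001010 = 10

10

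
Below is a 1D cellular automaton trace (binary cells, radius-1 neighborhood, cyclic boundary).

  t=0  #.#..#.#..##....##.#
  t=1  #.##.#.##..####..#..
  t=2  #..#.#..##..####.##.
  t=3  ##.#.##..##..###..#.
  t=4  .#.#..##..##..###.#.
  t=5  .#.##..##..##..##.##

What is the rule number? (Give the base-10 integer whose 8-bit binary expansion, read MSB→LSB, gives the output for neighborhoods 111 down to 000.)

  ###|#  b7=1 t=1,i=12
  ##.|#  b6=1 t=0,i=0
  #.#|.  b5=0 t=0,i=1
  #..|#  b4=1 t=0,i=3
  .##|.  b3=0 t=0,i=10
  .#.|#  b2=1 t=0,i=2
  ..#|.  b1=0 t=0,i=4
  ...|#  b0=1 t=0,i=13
  bits 11010101 = 213

213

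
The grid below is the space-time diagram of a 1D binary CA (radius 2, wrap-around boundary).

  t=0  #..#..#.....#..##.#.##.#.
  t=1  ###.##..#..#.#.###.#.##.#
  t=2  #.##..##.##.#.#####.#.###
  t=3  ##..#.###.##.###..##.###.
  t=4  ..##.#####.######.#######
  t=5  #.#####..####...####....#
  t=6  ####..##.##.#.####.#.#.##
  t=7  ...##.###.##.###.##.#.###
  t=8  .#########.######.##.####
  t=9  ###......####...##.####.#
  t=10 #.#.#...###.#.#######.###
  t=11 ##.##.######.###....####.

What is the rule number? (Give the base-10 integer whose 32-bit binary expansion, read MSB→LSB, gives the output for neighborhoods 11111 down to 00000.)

1050144460

  #####|.  b31=0 t=2,i=16
  ####.|.  b30=0 t=1,i=1
  ###.#|#  b29=1 t=1,i=2
  ###..|#  b28=1 t=3,i=15
  ##.##|#  b27=1 t=1,i=3
  ##.#.|#  b26=1 t=0,i=17
  ##..#|#  b25=1 t=1,i=6
  ##...|.  b24=0 t=5,i=13
  #.###|#  b23=1 t=1,i=15
  #.##.|.  b22=0 t=0,i=20
  #.#.#|.  b21=0 t=0,i=18
  #.#..|#  b20=1 t=0,i=0
  #..##|.  b19=0 t=0,i=14
  #..#.|#  b18=1 t=0,i=2
  #...#|#  b17=1 t=5,i=14
  #....|#  b16=1 t=0,i=8
  .####|#  b15=1 t=1,i=0
  .###.|#  b14=1 t=1,i=16
  .##.#|#  b13=1 t=0,i=16
  .##..|.  b12=0 t=1,i=5
  .#.##|#  b11=1 t=0,i=19
  .#.#.|#  b10=1 t=0,i=24
  .#..#|#  b9=1 t=0,i=1
  .#...|.  b8=0 t=0,i=7
  ..###|#  b7=1 t=5,i=9
  ..##.|#  b6=1 t=0,i=15
  ..#.#|.  b5=0 t=1,i=11
  ..#..|.  b4=0 t=0,i=3
  ...##|#  b3=1 t=5,i=15
  ...#.|#  b2=1 t=0,i=11
  ....#|.  b1=0 t=0,i=10
  .....|.  b0=0 t=0,i=9
  bits 00111110100101111110111011001100 = 1050144460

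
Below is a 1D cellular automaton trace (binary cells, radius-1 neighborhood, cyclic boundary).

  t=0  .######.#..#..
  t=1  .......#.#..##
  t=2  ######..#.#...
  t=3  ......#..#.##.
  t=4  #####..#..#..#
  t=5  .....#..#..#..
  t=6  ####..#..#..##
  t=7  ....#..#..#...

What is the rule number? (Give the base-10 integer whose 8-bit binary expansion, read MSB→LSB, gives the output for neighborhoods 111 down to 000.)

  nb ###: next=.  (t=0,i=2, bit7=0)
  nb ##.: next=.  (t=0,i=6, bit6=0)
  nb #.#: next=#  (t=0,i=7, bit5=1)
  nb #..: next=#  (t=0,i=9, bit4=1)
  nb .##: next=.  (t=0,i=1, bit3=0)
  nb .#.: next=.  (t=0,i=8, bit2=0)
  nb ..#: next=.  (t=0,i=0, bit1=0)
  nb ...: next=#  (t=0,i=13, bit0=1)
  bits 00110001 = 49

49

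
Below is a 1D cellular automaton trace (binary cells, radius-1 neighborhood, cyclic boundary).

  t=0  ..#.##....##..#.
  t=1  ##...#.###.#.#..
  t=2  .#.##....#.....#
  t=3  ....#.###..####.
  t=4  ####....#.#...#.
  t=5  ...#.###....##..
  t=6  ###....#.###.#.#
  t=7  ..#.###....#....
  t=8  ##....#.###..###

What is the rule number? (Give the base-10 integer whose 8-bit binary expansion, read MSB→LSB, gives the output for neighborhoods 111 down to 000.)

  ### -> .   bit 7 = 0  t=1,i=8
  ##. -> #   bit 6 = 1  t=0,i=5
  #.# -> .   bit 5 = 0  t=0,i=3
  #.. -> .   bit 4 = 0  t=0,i=6
  .## -> .   bit 3 = 0  t=0,i=4
  .#. -> .   bit 2 = 0  t=0,i=2
  ..# -> #   bit 1 = 1  t=0,i=1
  ... -> #   bit 0 = 1  t=0,i=0
  bits 01000011 = 67

67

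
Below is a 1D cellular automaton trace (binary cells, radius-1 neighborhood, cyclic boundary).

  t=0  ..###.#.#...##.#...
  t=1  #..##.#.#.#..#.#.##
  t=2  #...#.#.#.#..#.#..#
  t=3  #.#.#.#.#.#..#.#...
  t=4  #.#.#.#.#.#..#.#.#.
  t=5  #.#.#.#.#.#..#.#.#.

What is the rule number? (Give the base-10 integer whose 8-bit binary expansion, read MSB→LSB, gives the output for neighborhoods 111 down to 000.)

  nb ###: next=#  (t=0,i=3, bit7=1)
  nb ##.: next=#  (t=0,i=4, bit6=1)
  nb #.#: next=.  (t=0,i=5, bit5=0)
  nb #..: next=.  (t=0,i=9, bit4=0)
  nb .##: next=.  (t=0,i=2, bit3=0)
  nb .#.: next=#  (t=0,i=6, bit2=1)
  nb ..#: next=.  (t=0,i=1, bit1=0)
  nb ...: next=#  (t=0,i=0, bit0=1)
  bits 11000101 = 197

197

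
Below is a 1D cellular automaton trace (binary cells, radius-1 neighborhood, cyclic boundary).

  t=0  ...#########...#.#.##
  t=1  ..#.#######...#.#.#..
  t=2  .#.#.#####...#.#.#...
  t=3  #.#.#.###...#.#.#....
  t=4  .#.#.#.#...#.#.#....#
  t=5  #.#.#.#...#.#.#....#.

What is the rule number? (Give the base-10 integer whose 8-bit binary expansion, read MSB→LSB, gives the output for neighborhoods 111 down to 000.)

  nb ###: next=#  (t=0,i=4, bit7=1)
  nb ##.: next=.  (t=0,i=11, bit6=0)
  nb #.#: next=#  (t=0,i=16, bit5=1)
  nb #..: next=.  (t=0,i=0, bit4=0)
  nb .##: next=.  (t=0,i=3, bit3=0)
  nb .#.: next=.  (t=0,i=15, bit2=0)
  nb ..#: next=#  (t=0,i=2, bit1=1)
  nb ...: next=.  (t=0,i=1, bit0=0)
  bits 10100010 = 162

162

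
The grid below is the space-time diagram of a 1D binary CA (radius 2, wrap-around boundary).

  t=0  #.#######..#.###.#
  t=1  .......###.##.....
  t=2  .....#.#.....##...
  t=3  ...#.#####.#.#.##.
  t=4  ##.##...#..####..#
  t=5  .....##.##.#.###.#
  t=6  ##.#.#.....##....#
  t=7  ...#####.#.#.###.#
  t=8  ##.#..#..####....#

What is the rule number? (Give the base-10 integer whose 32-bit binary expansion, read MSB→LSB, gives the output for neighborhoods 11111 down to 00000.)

1395855346

  #####|.  b31=0 t=0,i=4
  ####.|#  b30=1 t=0,i=7
  ###.#|.  b29=0 t=0,i=15
  ###..|#  b28=1 t=0,i=8
  ##.##|.  b27=0 t=0,i=1
  ##.#.|.  b26=0 t=3,i=10
  ##..#|#  b25=1 t=0,i=9
  ##...|#  b24=1 t=1,i=13
  #.###|.  b23=0 t=0,i=2
  #.##.|.  b22=0 t=0,i=17
  #.#.#|#  b21=1 t=3,i=11
  #.#..|#  b20=1 t=2,i=7
  #..##|.  b19=0 t=4,i=10
  #..#.|.  b18=0 t=0,i=10
  #...#|#  b17=1 t=4,i=6
  #....|#  b16=1 t=1,i=14
  .####|.  b15=0 t=0,i=3
  .###.|.  b14=0 t=0,i=14
  .##.#|.  b13=0 t=0,i=0
  .##..|.  b12=0 t=1,i=12
  .#.##|#  b11=1 t=0,i=12
  .#.#.|#  b10=1 t=2,i=6
  .#..#|#  b9=1 t=4,i=9
  .#...|#  b8=1 t=2,i=8
  ..###|#  b7=1 t=1,i=7
  ..##.|#  b6=1 t=2,i=13
  ..#.#|#  b5=1 t=0,i=11
  ..#..|#  b4=1 t=4,i=8
  ...##|.  b3=0 t=1,i=6
  ...#.|.  b2=0 t=2,i=4
  ....#|#  b1=1 t=1,i=5
  .....|.  b0=0 t=1,i=0
  bits 01010011001100110000111111110010 = 1395855346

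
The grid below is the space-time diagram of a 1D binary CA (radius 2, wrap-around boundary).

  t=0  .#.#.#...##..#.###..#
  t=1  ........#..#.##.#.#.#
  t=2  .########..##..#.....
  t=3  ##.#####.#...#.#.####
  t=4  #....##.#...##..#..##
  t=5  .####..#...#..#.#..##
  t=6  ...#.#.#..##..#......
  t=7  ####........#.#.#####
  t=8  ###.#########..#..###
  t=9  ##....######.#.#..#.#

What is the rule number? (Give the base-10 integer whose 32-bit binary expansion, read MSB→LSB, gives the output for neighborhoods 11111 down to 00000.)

3338750143

  [31] ##### => #  t=2,i=3
  [30] ####. => #  t=2,i=7
  [29] ###.# => .  t=3,i=1
  [28] ###.. => .  t=0,i=17
  [27] ##.## => .  t=3,i=2
  [26] ##.#. => #  t=1,i=15
  [25] ##..# => #  t=0,i=11
  [24] ##... => #  t=4,i=1
  [23] #.### => .  t=0,i=15
  [22] #.##. => .  t=1,i=13
  [21] #.#.# => .  t=0,i=1
  [20] #.#.. => .  t=0,i=5
  [19] #..## => .  t=2,i=10
  [18] #..#. => .  t=0,i=12
  [17] #...# => .  t=0,i=7
  [16] #.... => #  t=1,i=1
  [15] .#### => .  t=2,i=2
  [14] .###. => #  t=0,i=16
  [13] .##.# => .  t=1,i=14
  [12] .##.. => .  t=0,i=10
  [11] .#.## => #  t=0,i=14
  [10] .#.#. => .  t=0,i=0
  [9] .#..# => .  t=1,i=9
  [8] .#... => .  t=0,i=6
  [7] ..### => #  t=2,i=1
  [6] ..##. => .  t=0,i=9
  [5] ..#.# => #  t=0,i=13
  [4] ..#.. => #  t=1,i=8
  [3] ...## => #  t=0,i=8
  [2] ...#. => #  t=1,i=7
  [1] ....# => #  t=1,i=6
  [0] ..... => #  t=1,i=2
  bits 11000111000000010100100010111111 = 3338750143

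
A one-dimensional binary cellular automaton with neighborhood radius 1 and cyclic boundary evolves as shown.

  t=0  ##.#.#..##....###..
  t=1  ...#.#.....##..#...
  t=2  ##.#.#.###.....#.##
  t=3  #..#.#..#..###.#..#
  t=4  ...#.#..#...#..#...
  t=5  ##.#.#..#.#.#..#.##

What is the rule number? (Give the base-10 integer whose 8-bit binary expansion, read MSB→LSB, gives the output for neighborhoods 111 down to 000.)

  [7] ### => #  t=0,i=15
  [6] ##. => .  t=0,i=1
  [5] #.# => .  t=0,i=2
  [4] #.. => .  t=0,i=6
  [3] .## => .  t=0,i=0
  [2] .#. => #  t=0,i=3
  [1] ..# => .  t=0,i=7
  [0] ... => #  t=0,i=11
  bits 10000101 = 133

133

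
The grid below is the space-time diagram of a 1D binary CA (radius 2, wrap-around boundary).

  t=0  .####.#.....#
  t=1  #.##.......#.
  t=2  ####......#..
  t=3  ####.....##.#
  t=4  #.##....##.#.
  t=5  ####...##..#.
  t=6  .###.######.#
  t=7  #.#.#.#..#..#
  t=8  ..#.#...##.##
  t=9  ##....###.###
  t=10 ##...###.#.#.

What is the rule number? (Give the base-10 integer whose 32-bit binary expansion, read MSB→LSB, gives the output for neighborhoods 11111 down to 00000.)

1517213916

  [31] ##### => .  t=3,i=1
  [30] ####. => #  t=0,i=3
  [29] ###.# => .  t=0,i=4
  [28] ###.. => #  t=2,i=3
  [27] ##.## => #  t=3,i=11
  [26] ##.#. => .  t=0,i=5
  [25] ##..# => #  t=5,i=9
  [24] ##... => .  t=1,i=4
  [23] #.### => .  t=0,i=1
  [22] #.##. => #  t=1,i=2
  [21] #.#.# => #  t=1,i=0
  [20] #.#.. => .  t=0,i=6
  [19] #..## => #  t=2,i=12
  [18] #..#. => #  t=5,i=10
  [17] #...# => #  t=5,i=5
  [16] #.... => .  t=0,i=8
  [15] .#### => #  t=0,i=2
  [14] .###. => #  t=6,i=2
  [13] .##.# => .  t=3,i=10
  [12] .##.. => #  t=1,i=3
  [11] .#.## => #  t=0,i=0
  [10] .#.#. => .  t=1,i=12
  [9] .#..# => .  t=2,i=11
  [8] .#... => .  t=0,i=7
  [7] ..### => #  t=2,i=0
  [6] ..##. => #  t=3,i=9
  [5] ..#.# => .  t=0,i=12
  [4] ..#.. => #  t=2,i=10
  [3] ...## => #  t=3,i=8
  [2] ...#. => #  t=0,i=11
  [1] ....# => .  t=0,i=10
  [0] ..... => .  t=0,i=9
  bits 01011010011011101101100011011100 = 1517213916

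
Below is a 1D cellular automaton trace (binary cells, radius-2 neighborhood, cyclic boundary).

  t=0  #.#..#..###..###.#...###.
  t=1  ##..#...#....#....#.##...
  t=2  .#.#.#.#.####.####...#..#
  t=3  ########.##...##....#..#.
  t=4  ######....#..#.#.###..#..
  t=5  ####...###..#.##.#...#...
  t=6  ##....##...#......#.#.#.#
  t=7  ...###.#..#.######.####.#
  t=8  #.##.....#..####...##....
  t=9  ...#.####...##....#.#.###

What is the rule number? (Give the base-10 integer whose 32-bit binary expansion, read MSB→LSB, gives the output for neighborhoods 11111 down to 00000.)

  nb #####: next=#  (t=3,i=2, bit31=1)
  nb ####.: next=.  (t=2,i=11, bit30=0)
  nb ###.#: next=.  (t=0,i=15, bit29=0)
  nb ###..: next=.  (t=0,i=10, bit28=0)
  nb ##.##: next=.  (t=2,i=13, bit27=0)
  nb ##.#.: next=.  (t=0,i=16, bit26=0)
  nb ##..#: next=.  (t=0,i=11, bit25=0)
  nb ##...: next=.  (t=1,i=22, bit24=0)
  nb #.###: next=#  (t=2,i=9, bit23=1)
  nb #.##.: next=.  (t=1,i=20, bit22=0)
  nb #.#.#: next=#  (t=0,i=0, bit21=1)
  nb #.#..: next=.  (t=0,i=2, bit20=0)
  nb #..##: next=.  (t=0,i=7, bit19=0)
  nb #..#.: next=#  (t=0,i=4, bit18=1)
  nb #...#: next=.  (t=0,i=19, bit17=0)
  nb #....: next=#  (t=1,i=10, bit16=1)
  nb .####: next=#  (t=2,i=10, bit15=1)
  nb .###.: next=.  (t=0,i=9, bit14=0)
  nb .##.#: next=.  (t=5,i=15, bit13=0)
  nb .##..: next=#  (t=1,i=1, bit12=1)
  nb .#.##: next=.  (t=1,i=19, bit11=0)
  nb .#.#.: next=#  (t=0,i=1, bit10=1)
  nb .#..#: next=.  (t=0,i=3, bit9=0)
  nb .#...: next=#  (t=0,i=18, bit8=1)
  nb ..###: next=#  (t=0,i=8, bit7=1)
  nb ..##.: next=.  (t=1,i=0, bit6=0)
  nb ..#.#: next=.  (t=1,i=18, bit5=0)
  nb ..#..: next=.  (t=0,i=5, bit4=0)
  nb ...##: next=#  (t=0,i=20, bit3=1)
  nb ...#.: next=#  (t=1,i=7, bit2=1)
  nb ....#: next=#  (t=1,i=11, bit1=1)
  nb .....: next=#  (t=6,i=14, bit0=1)
  bits 10000000101001011001010110001111 = 2158335375

2158335375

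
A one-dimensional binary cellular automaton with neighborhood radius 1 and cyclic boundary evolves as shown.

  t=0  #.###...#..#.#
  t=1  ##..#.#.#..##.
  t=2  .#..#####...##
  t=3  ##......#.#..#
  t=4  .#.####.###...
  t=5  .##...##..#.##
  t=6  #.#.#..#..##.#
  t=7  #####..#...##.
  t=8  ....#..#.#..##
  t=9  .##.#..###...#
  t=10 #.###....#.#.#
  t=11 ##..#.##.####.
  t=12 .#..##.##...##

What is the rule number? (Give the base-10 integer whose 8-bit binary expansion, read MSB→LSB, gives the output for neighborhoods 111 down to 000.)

101

  [7] ### => .  t=0,i=3
  [6] ##. => #  t=0,i=0
  [5] #.# => #  t=0,i=1
  [4] #.. => .  t=0,i=5
  [3] .## => .  t=0,i=2
  [2] .#. => #  t=0,i=8
  [1] ..# => .  t=0,i=7
  [0] ... => #  t=0,i=6
  bits 01100101 = 101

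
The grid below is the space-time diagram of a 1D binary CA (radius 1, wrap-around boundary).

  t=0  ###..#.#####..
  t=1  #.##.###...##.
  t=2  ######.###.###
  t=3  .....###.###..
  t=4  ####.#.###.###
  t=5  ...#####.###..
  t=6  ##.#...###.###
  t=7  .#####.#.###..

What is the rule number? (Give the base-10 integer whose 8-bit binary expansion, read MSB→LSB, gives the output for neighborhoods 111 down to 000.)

  nb ###: next=.  (t=0,i=1, bit7=0)
  nb ##.: next=#  (t=0,i=2, bit6=1)
  nb #.#: next=#  (t=0,i=6, bit5=1)
  nb #..: next=#  (t=0,i=3, bit4=1)
  nb .##: next=#  (t=0,i=0, bit3=1)
  nb .#.: next=#  (t=0,i=5, bit2=1)
  nb ..#: next=.  (t=0,i=4, bit1=0)
  nb ...: next=#  (t=1,i=9, bit0=1)
  bits 01111101 = 125

125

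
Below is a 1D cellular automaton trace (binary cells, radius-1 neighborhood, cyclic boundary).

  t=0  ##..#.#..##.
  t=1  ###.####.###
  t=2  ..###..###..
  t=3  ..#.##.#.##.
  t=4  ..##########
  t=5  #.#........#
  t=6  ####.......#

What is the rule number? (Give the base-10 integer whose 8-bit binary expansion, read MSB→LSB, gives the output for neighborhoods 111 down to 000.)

  ###|.  b7=0 t=1,i=0
  ##.|#  b6=1 t=0,i=1
  #.#|#  b5=1 t=0,i=5
  #..|#  b4=1 t=0,i=2
  .##|#  b3=1 t=0,i=0
  .#.|#  b2=1 t=0,i=4
  ..#|.  b1=0 t=0,i=3
  ...|.  b0=0 t=2,i=0
  bits 01111100 = 124

124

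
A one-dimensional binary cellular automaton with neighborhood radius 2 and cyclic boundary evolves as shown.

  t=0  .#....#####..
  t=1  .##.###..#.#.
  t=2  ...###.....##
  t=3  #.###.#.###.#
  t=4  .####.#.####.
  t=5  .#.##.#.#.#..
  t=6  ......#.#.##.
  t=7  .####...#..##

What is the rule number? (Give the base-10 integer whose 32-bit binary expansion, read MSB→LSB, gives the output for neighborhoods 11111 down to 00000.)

1773163419

  [31] ##### => .  t=0,i=8
  [30] ####. => #  t=0,i=9
  [29] ###.# => #  t=3,i=4
  [28] ###.. => .  t=0,i=10
  [27] ##.## => #  t=1,i=3
  [26] ##.#. => .  t=3,i=5
  [25] ##..# => .  t=1,i=7
  [24] ##... => #  t=0,i=11
  [23] #.### => #  t=1,i=4
  [22] #.##. => .  t=3,i=12
  [21] #.#.# => #  t=3,i=6
  [20] #.#.. => #  t=1,i=11
  [19] #..## => .  t=1,i=0
  [18] #..#. => .  t=1,i=8
  [17] #...# => .  t=0,i=12
  [16] #.... => .  t=0,i=3
  [15] .#### => .  t=0,i=7
  [14] .###. => #  t=1,i=5
  [13] .##.# => .  t=1,i=2
  [12] .##.. => #  t=2,i=12
  [11] .#.## => .  t=3,i=7
  [10] .#.#. => .  t=1,i=10
  [9] .#..# => #  t=1,i=12
  [8] .#... => #  t=0,i=2
  [7] ..### => #  t=0,i=6
  [6] ..##. => .  t=1,i=1
  [5] ..#.# => .  t=1,i=9
  [4] ..#.. => #  t=0,i=1
  [3] ...## => #  t=0,i=5
  [2] ...#. => .  t=0,i=0
  [1] ....# => #  t=0,i=4
  [0] ..... => #  t=2,i=8
  bits 01101001101100000101001110011011 = 1773163419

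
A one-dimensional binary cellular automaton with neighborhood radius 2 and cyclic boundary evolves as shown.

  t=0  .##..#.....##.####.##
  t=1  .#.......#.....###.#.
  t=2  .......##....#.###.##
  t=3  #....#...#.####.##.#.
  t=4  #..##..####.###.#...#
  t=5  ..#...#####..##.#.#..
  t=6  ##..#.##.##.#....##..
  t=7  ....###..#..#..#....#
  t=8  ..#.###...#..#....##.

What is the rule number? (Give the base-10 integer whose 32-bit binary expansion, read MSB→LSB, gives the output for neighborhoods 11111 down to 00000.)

  #####|.  b31=0 t=5,i=8
  ####.|#  b30=1 t=0,i=16
  ###.#|#  b29=1 t=0,i=17
  ###..|#  b28=1 t=5,i=10
  ##.##|.  b27=0 t=0,i=0
  ##.#.|.  b26=0 t=1,i=18
  ##..#|.  b25=0 t=0,i=3
  ##...|#  b24=1 t=2,i=0
  #.###|.  b23=0 t=0,i=14
  #.##.|#  b22=1 t=0,i=1
  #.#.#|.  b21=0 t=3,i=19
  #.#..|#  b20=1 t=1,i=19
  #..##|#  b19=1 t=4,i=2
  #..#.|.  b18=0 t=0,i=4
  #...#|#  b17=1 t=3,i=7
  #....|.  b16=0 t=0,i=7
  .####|#  b15=1 t=0,i=15
  .###.|#  b14=1 t=1,i=16
  .##.#|.  b13=0 t=0,i=12
  .##..|.  b12=0 t=0,i=2
  .#.##|#  b11=1 t=2,i=14
  .#.#.|#  b10=1 t=3,i=20
  .#..#|#  b9=1 t=1,i=20
  .#...|.  b8=0 t=0,i=6
  ..###|#  b7=1 t=1,i=15
  ..##.|.  b6=0 t=0,i=11
  ..#.#|#  b5=1 t=2,i=13
  ..#..|.  b4=0 t=0,i=5
  ...##|.  b3=0 t=0,i=10
  ...#.|#  b2=1 t=1,i=8
  ....#|#  b1=1 t=0,i=9
  .....|.  b0=0 t=0,i=8
  bits 01110001010110101100111010100110 = 1901776550

1901776550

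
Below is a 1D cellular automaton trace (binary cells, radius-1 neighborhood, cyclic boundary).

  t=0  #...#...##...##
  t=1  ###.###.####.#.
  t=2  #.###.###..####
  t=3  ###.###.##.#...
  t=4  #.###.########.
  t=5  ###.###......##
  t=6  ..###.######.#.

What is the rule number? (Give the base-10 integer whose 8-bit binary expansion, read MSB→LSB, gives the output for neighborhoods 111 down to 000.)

125

  ###|.  b7=0 t=0,i=14
  ##.|#  b6=1 t=0,i=0
  #.#|#  b5=1 t=1,i=3
  #..|#  b4=1 t=0,i=1
  .##|#  b3=1 t=0,i=8
  .#.|#  b2=1 t=0,i=4
  ..#|.  b1=0 t=0,i=3
  ...|#  b0=1 t=0,i=2
  bits 01111101 = 125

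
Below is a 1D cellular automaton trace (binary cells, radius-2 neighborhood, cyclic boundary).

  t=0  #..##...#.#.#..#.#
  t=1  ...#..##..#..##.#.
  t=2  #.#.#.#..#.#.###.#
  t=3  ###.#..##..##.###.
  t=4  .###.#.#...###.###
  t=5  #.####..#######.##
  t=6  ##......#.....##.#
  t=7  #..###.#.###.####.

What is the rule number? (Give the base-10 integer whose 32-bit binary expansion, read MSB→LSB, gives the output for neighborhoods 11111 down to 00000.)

740781005

  [31] ##### => .  t=5,i=10
  [30] ####. => .  t=5,i=4
  [29] ###.# => #  t=2,i=15
  [28] ###.. => .  t=5,i=5
  [27] ##.## => #  t=2,i=16
  [26] ##.#. => #  t=1,i=15
  [25] ##..# => .  t=0,i=1
  [24] ##... => .  t=0,i=5
  [23] #.### => .  t=2,i=13
  [22] #.##. => .  t=0,i=17
  [21] #.#.# => #  t=0,i=10
  [20] #.#.. => .  t=0,i=12
  [19] #..## => .  t=0,i=2
  [18] #..#. => #  t=0,i=14
  [17] #...# => #  t=0,i=6
  [16] #.... => #  t=1,i=0
  [15] .#### => .  t=5,i=3
  [14] .###. => #  t=2,i=14
  [13] .##.# => #  t=1,i=14
  [12] .##.. => .  t=0,i=0
  [11] .#.## => #  t=0,i=16
  [10] .#.#. => .  t=0,i=9
  [9] .#..# => #  t=0,i=13
  [8] .#... => #  t=1,i=17
  [7] ..### => #  t=4,i=11
  [6] ..##. => #  t=0,i=3
  [5] ..#.# => .  t=0,i=8
  [4] ..#.. => .  t=1,i=3
  [3] ...## => #  t=4,i=10
  [2] ...#. => #  t=0,i=7
  [1] ....# => .  t=1,i=1
  [0] ..... => #  t=6,i=4
  bits 00101100001001110110101111001101 = 740781005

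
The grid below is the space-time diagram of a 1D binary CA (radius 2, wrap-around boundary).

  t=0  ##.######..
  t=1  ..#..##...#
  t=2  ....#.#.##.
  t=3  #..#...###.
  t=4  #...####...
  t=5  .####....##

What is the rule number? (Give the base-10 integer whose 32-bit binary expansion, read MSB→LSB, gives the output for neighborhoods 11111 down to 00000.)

  ##### -> #   bit 31 = 1  t=0,i=5
  ####. -> .   bit 30 = 0  t=0,i=7
  ###.# -> .   bit 29 = 0  t=3,i=9
  ###.. -> .   bit 28 = 0  t=0,i=8
  ##.## -> #   bit 27 = 1  t=0,i=2
  ##.#. -> .   bit 26 = 0  t=3,i=10
  ##..# -> .   bit 25 = 0  t=0,i=9
  ##... -> .   bit 24 = 0  t=1,i=7
  #.### -> .   bit 23 = 0  t=0,i=3
  #.##. -> #   bit 22 = 1  t=2,i=8
  #.#.# -> .   bit 21 = 0  t=2,i=6
  #.#.. -> #   bit 20 = 1  t=3,i=0
  #..## -> #   bit 19 = 1  t=0,i=10
  #..#. -> .   bit 18 = 0  t=1,i=1
  #...# -> #   bit 17 = 1  t=1,i=8
  #.... -> #   bit 16 = 1  t=2,i=0
  .#### -> .   bit 15 = 0  t=0,i=4
  .###. -> .   bit 14 = 0  t=3,i=8
  .##.# -> .   bit 13 = 0  t=0,i=1
  .##.. -> #   bit 12 = 1  t=1,i=6
  .#.## -> #   bit 11 = 1  t=2,i=7
  .#.#. -> .   bit 10 = 0  t=2,i=5
  .#..# -> .   bit 9 = 0  t=1,i=0
  .#... -> #   bit 8 = 1  t=3,i=4
  ..### -> #   bit 7 = 1  t=3,i=7
  ..##. -> .   bit 6 = 0  t=0,i=0
  ..#.# -> .   bit 5 = 0  t=2,i=4
  ..#.. -> .   bit 4 = 0  t=1,i=2
  ...## -> #   bit 3 = 1  t=3,i=6
  ...#. -> #   bit 2 = 1  t=1,i=9
  ....# -> .   bit 1 = 0  t=2,i=2
  ..... -> .   bit 0 = 0  t=2,i=1
  bits 10001000010110110001100110001100 = 2287671692

2287671692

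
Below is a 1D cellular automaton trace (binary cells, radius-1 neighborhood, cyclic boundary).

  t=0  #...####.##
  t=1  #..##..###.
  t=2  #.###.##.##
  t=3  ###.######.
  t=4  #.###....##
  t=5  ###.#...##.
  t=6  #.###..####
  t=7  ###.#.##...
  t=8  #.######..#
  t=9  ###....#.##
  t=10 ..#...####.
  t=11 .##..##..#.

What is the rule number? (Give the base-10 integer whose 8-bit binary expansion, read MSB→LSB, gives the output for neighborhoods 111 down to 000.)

110

  ### -> .   bit 7 = 0  t=0,i=5
  ##. -> #   bit 6 = 1  t=0,i=0
  #.# -> #   bit 5 = 1  t=0,i=8
  #.. -> .   bit 4 = 0  t=0,i=1
  .## -> #   bit 3 = 1  t=0,i=4
  .#. -> #   bit 2 = 1  t=1,i=0
  ..# -> #   bit 1 = 1  t=0,i=3
  ... -> .   bit 0 = 0  t=0,i=2
  bits 01101110 = 110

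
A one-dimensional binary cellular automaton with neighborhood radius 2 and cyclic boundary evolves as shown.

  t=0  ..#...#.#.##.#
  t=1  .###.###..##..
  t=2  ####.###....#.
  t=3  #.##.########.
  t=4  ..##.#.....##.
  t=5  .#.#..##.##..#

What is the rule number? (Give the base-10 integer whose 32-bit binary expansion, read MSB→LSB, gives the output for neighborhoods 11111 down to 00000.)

1908762046

  #####|.  b31=0 t=3,i=7
  ####.|#  b30=1 t=2,i=2
  ###.#|#  b29=1 t=1,i=3
  ###..|#  b28=1 t=1,i=7
  ##.##|.  b27=0 t=1,i=4
  ##.#.|.  b26=0 t=0,i=12
  ##..#|.  b25=0 t=1,i=8
  ##...|#  b24=1 t=1,i=12
  #.###|#  b23=1 t=1,i=5
  #.##.|#  b22=1 t=0,i=10
  #.#.#|.  b21=0 t=0,i=8
  #.#..|.  b20=0 t=0,i=13
  #..##|.  b19=0 t=1,i=9
  #..#.|#  b18=1 t=0,i=1
  #...#|.  b17=0 t=0,i=4
  #....|#  b16=1 t=2,i=9
  .####|.  b15=0 t=2,i=1
  .###.|#  b14=1 t=1,i=2
  .##.#|#  b13=1 t=0,i=11
  .##..|.  b12=0 t=1,i=11
  .#.##|.  b11=0 t=0,i=9
  .#.#.|#  b10=1 t=0,i=7
  .#..#|.  b9=0 t=0,i=0
  .#...|#  b8=1 t=0,i=3
  ..###|#  b7=1 t=1,i=1
  ..##.|.  b6=0 t=1,i=10
  ..#.#|#  b5=1 t=0,i=6
  ..#..|#  b4=1 t=0,i=2
  ...##|#  b3=1 t=1,i=0
  ...#.|#  b2=1 t=0,i=5
  ....#|#  b1=1 t=2,i=10
  .....|.  b0=0 t=4,i=8
  bits 01110001110001010110010110111110 = 1908762046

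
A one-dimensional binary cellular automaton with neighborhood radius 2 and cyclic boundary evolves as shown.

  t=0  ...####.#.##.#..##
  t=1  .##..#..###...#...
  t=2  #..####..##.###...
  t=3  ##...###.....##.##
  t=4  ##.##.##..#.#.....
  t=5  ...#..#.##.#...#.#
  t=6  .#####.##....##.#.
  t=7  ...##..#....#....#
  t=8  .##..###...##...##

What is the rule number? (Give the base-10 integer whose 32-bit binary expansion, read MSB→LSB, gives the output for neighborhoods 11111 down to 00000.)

3529920029

  [31] ##### => #  t=6,i=3
  [30] ####. => #  t=0,i=5
  [29] ###.# => .  t=0,i=6
  [28] ###.. => #  t=1,i=10
  [27] ##.## => .  t=2,i=11
  [26] ##.#. => .  t=0,i=7
  [25] ##..# => #  t=1,i=3
  [24] ##... => .  t=0,i=0
  [23] #.### => .  t=2,i=12
  [22] #.##. => #  t=0,i=10
  [21] #.#.# => #  t=0,i=8
  [20] #.#.. => .  t=0,i=13
  [19] #..## => .  t=0,i=15
  [18] #..#. => #  t=1,i=4
  [17] #...# => #  t=0,i=1
  [16] #.... => .  t=1,i=16
  [15] .#### => .  t=0,i=4
  [14] .###. => #  t=1,i=9
  [13] .##.# => .  t=0,i=11
  [12] .##.. => .  t=0,i=17
  [11] .#.## => #  t=0,i=9
  [10] .#.#. => #  t=4,i=11
  [9] .#..# => #  t=0,i=14
  [8] .#... => .  t=1,i=15
  [7] ..### => .  t=0,i=3
  [6] ..##. => .  t=0,i=16
  [5] ..#.# => .  t=4,i=10
  [4] ..#.. => #  t=1,i=5
  [3] ...## => #  t=0,i=2
  [2] ...#. => #  t=1,i=13
  [1] ....# => .  t=1,i=17
  [0] ..... => #  t=3,i=10
  bits 11010010011001100100111000011101 = 3529920029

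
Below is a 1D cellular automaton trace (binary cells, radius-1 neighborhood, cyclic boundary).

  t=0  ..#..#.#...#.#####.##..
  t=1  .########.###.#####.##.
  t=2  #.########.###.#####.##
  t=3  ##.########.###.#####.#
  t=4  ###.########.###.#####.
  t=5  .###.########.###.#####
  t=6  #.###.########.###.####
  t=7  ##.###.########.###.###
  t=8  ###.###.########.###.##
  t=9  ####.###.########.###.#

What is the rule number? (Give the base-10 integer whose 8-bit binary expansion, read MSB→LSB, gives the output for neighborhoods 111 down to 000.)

  ### -> #   bit 7 = 1  t=0,i=14
  ##. -> #   bit 6 = 1  t=0,i=17
  #.# -> #   bit 5 = 1  t=0,i=6
  #.. -> #   bit 4 = 1  t=0,i=3
  .## -> .   bit 3 = 0  t=0,i=13
  .#. -> #   bit 2 = 1  t=0,i=2
  ..# -> #   bit 1 = 1  t=0,i=1
  ... -> .   bit 0 = 0  t=0,i=0
  bits 11110110 = 246

246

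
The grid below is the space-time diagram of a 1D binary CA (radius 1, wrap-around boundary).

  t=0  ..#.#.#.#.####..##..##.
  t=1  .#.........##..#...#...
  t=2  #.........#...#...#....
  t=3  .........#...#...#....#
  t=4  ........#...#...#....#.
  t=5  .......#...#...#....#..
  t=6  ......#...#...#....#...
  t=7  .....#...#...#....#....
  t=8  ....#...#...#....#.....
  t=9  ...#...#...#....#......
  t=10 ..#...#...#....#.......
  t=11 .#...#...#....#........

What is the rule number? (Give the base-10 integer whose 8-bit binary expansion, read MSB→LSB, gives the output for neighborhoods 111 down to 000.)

  nb ###: next=#  (t=0,i=11, bit7=1)
  nb ##.: next=.  (t=0,i=13, bit6=0)
  nb #.#: next=.  (t=0,i=3, bit5=0)
  nb #..: next=.  (t=0,i=14, bit4=0)
  nb .##: next=.  (t=0,i=10, bit3=0)
  nb .#.: next=.  (t=0,i=2, bit2=0)
  nb ..#: next=#  (t=0,i=1, bit1=1)
  nb ...: next=.  (t=0,i=0, bit0=0)
  bits 10000010 = 130

130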